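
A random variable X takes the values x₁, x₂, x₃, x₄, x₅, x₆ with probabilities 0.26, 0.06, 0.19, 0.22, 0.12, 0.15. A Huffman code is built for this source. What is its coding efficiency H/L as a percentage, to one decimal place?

Entropy H = −Σ p log₂ p ≈ 2.4622 bits.
Huffman merges: 3/50+3/25→9/50; 3/20+9/50→33/100; 19/100+11/50→41/100; 13/50+33/100→59/100; 41/100+59/100→1. L = 251/100 ≈ 2.5100.
Efficiency = H/L = 2.4622/2.5100 = 98.1%.

98.1%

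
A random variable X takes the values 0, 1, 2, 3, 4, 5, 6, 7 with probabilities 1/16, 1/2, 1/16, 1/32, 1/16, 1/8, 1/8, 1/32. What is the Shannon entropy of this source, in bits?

2.3125 bits

Each probability is a power of 1/2, so log₂(1/p) is an integer.
H = Σ p·log₂(1/p) = 1/16·4 + 1/2·1 + 1/16·4 + 1/32·5 + 1/16·4 + 1/8·3 + 1/8·3 + 1/32·5 = 2.3125 bits.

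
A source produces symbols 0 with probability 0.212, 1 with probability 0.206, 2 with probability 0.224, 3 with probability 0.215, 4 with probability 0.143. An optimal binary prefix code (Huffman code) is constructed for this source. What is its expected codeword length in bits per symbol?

2.349 bits/symbol

Repeatedly combine the two least-probable nodes; the expected code length is the sum of the merged weights.
merge 143/1000 + 103/500 → 349/1000
merge 53/250 + 43/200 → 427/1000
merge 28/125 + 349/1000 → 573/1000
merge 427/1000 + 573/1000 → 1
L = 349/1000 + 427/1000 + 573/1000 + 1 = 2349/1000 = 2.349 bits/symbol.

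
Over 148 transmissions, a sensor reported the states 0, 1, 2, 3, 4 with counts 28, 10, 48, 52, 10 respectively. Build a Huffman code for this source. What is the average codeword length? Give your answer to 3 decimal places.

2.108 bits/symbol

Probabilities are the counts divided by 148.
Repeatedly combine the two least-probable nodes; the expected code length is the sum of the merged weights.
merge 5/74 + 5/74 → 5/37
merge 5/37 + 7/37 → 12/37
merge 12/37 + 12/37 → 24/37
merge 13/37 + 24/37 → 1
L = 5/37 + 12/37 + 24/37 + 1 = 78/37 ≈ 2.108 bits/symbol.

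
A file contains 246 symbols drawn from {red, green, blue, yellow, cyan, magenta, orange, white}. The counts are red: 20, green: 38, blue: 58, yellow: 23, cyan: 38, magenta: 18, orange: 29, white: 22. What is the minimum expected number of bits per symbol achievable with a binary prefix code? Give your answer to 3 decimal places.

2.919 bits/symbol

Probabilities are the counts divided by 246.
Repeatedly combine the two least-probable nodes; the expected code length is the sum of the merged weights.
merge 3/41 + 10/123 → 19/123
merge 11/123 + 23/246 → 15/82
merge 29/246 + 19/123 → 67/246
merge 19/123 + 19/123 → 38/123
merge 15/82 + 29/123 → 103/246
merge 67/246 + 38/123 → 143/246
merge 103/246 + 143/246 → 1
L = 19/123 + 15/82 + 67/246 + 38/123 + 103/246 + 143/246 + 1 = 359/123 ≈ 2.919 bits/symbol.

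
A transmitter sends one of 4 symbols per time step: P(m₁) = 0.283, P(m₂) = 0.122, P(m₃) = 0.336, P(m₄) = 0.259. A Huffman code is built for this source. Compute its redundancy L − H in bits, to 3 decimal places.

0.081 bits

Entropy H = −Σ p log₂ p ≈ 1.9191 bits.
Huffman merges: 61/500+259/1000→381/1000; 283/1000+42/125→619/1000; 381/1000+619/1000→1. L = 2 ≈ 2.0000.
L − H = 2.0000 − 1.9191 = 0.081 bits.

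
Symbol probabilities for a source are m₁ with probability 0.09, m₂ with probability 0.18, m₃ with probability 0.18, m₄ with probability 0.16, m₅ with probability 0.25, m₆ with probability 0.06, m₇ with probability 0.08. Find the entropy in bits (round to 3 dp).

2.661 bits

H = −Σ pᵢ log₂ pᵢ.
−0.09·log₂(0.09) = 0.3127
−0.18·log₂(0.18) = 0.4453
−0.18·log₂(0.18) = 0.4453
−0.16·log₂(0.16) = 0.4230
−0.25·log₂(0.25) = 0.5000
−0.06·log₂(0.06) = 0.2435
−0.08·log₂(0.08) = 0.2915
Sum ≈ 2.6613 → 2.661 bits.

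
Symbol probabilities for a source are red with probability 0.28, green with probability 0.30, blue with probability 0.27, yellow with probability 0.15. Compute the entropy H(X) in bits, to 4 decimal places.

1.9559 bits

H = −Σ pᵢ log₂ pᵢ.
−0.28·log₂(0.28) = 0.5142
−0.30·log₂(0.30) = 0.5211
−0.27·log₂(0.27) = 0.5100
−0.15·log₂(0.15) = 0.4105
Sum ≈ 1.9559 → 1.9559 bits.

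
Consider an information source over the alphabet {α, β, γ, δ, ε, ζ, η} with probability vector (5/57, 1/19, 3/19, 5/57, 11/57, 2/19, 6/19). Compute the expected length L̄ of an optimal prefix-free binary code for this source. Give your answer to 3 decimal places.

Repeatedly combine the two least-probable nodes; the expected code length is the sum of the merged weights.
merge 1/19 + 5/57 → 8/57
merge 5/57 + 2/19 → 11/57
merge 8/57 + 3/19 → 17/57
merge 11/57 + 11/57 → 22/57
merge 17/57 + 6/19 → 35/57
merge 22/57 + 35/57 → 1
L = 8/57 + 11/57 + 17/57 + 22/57 + 35/57 + 1 = 50/19 ≈ 2.632 bits/symbol.

2.632 bits/symbol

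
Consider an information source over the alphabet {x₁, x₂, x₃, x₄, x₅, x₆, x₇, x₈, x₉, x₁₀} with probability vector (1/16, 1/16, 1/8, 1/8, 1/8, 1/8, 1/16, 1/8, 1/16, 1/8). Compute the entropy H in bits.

3.25 bits

Each probability is a power of 1/2, so log₂(1/p) is an integer.
H = Σ p·log₂(1/p) = 1/16·4 + 1/16·4 + 1/8·3 + 1/8·3 + 1/8·3 + 1/8·3 + 1/16·4 + 1/8·3 + 1/16·4 + 1/8·3 = 3.25 bits.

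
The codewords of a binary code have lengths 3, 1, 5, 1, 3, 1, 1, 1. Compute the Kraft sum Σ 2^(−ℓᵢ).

With common denominator 2^5 = 32: Σ 2^(−ℓᵢ) = 4/32 + 16/32 + 1/32 + 16/32 + 4/32 + 16/32 + 16/32 + 16/32 = 89/32 = 2.78125.

2.78125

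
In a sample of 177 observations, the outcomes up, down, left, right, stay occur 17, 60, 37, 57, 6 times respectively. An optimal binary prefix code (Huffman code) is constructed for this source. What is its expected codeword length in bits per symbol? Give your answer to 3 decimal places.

Probabilities are the counts divided by 177.
Repeatedly combine the two least-probable nodes; the expected code length is the sum of the merged weights.
merge 2/59 + 17/177 → 23/177
merge 23/177 + 37/177 → 20/59
merge 19/59 + 20/59 → 39/59
merge 20/59 + 39/59 → 1
L = 23/177 + 20/59 + 39/59 + 1 = 377/177 ≈ 2.130 bits/symbol.

2.130 bits/symbol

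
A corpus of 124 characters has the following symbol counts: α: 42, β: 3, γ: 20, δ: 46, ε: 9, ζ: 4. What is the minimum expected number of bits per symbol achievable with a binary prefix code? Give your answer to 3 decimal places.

2.105 bits/symbol

Probabilities are the counts divided by 124.
Repeatedly combine the two least-probable nodes; the expected code length is the sum of the merged weights.
merge 3/124 + 1/31 → 7/124
merge 7/124 + 9/124 → 4/31
merge 4/31 + 5/31 → 9/31
merge 9/31 + 21/62 → 39/62
merge 23/62 + 39/62 → 1
L = 7/124 + 4/31 + 9/31 + 39/62 + 1 = 261/124 ≈ 2.105 bits/symbol.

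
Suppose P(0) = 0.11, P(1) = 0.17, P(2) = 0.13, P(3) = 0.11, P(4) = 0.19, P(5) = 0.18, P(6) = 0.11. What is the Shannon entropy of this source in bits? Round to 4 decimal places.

2.7686 bits

H = −Σ pᵢ log₂ pᵢ.
−0.11·log₂(0.11) = 0.3503
−0.17·log₂(0.17) = 0.4346
−0.13·log₂(0.13) = 0.3826
−0.11·log₂(0.11) = 0.3503
−0.19·log₂(0.19) = 0.4552
−0.18·log₂(0.18) = 0.4453
−0.11·log₂(0.11) = 0.3503
Sum ≈ 2.7686 → 2.7686 bits.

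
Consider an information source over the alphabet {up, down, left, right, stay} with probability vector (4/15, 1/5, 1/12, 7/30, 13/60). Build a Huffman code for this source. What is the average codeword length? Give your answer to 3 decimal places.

Repeatedly combine the two least-probable nodes; the expected code length is the sum of the merged weights.
merge 1/12 + 1/5 → 17/60
merge 13/60 + 7/30 → 9/20
merge 4/15 + 17/60 → 11/20
merge 9/20 + 11/20 → 1
L = 17/60 + 9/20 + 11/20 + 1 = 137/60 ≈ 2.283 bits/symbol.

2.283 bits/symbol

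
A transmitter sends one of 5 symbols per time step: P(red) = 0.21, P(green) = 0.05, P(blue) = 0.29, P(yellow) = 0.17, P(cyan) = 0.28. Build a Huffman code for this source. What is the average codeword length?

2.22 bits/symbol

Repeatedly combine the two least-probable nodes; the expected code length is the sum of the merged weights.
merge 1/20 + 17/100 → 11/50
merge 21/100 + 11/50 → 43/100
merge 7/25 + 29/100 → 57/100
merge 43/100 + 57/100 → 1
L = 11/50 + 43/100 + 57/100 + 1 = 111/50 = 2.22 bits/symbol.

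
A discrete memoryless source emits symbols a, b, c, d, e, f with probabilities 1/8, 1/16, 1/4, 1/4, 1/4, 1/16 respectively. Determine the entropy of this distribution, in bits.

Each probability is a power of 1/2, so log₂(1/p) is an integer.
H = Σ p·log₂(1/p) = 1/8·3 + 1/16·4 + 1/4·2 + 1/4·2 + 1/4·2 + 1/16·4 = 2.375 bits.

2.375 bits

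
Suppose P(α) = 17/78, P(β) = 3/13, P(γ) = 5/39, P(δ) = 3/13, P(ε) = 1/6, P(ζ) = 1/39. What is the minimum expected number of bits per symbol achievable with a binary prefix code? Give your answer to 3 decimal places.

2.474 bits/symbol

Repeatedly combine the two least-probable nodes; the expected code length is the sum of the merged weights.
merge 1/39 + 5/39 → 2/13
merge 2/13 + 1/6 → 25/78
merge 17/78 + 3/13 → 35/78
merge 3/13 + 25/78 → 43/78
merge 35/78 + 43/78 → 1
L = 2/13 + 25/78 + 35/78 + 43/78 + 1 = 193/78 ≈ 2.474 bits/symbol.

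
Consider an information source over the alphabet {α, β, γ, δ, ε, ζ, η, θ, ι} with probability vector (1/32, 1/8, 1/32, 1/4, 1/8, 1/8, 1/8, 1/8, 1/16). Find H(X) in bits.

Each probability is a power of 1/2, so log₂(1/p) is an integer.
H = Σ p·log₂(1/p) = 1/32·5 + 1/8·3 + 1/32·5 + 1/4·2 + 1/8·3 + 1/8·3 + 1/8·3 + 1/8·3 + 1/16·4 = 2.9375 bits.

2.9375 bits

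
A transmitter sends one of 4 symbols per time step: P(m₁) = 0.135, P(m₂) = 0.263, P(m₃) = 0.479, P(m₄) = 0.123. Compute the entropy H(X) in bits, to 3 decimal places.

1.777 bits

H = −Σ pᵢ log₂ pᵢ.
−0.135·log₂(0.135) = 0.3900
−0.263·log₂(0.263) = 0.5068
−0.479·log₂(0.479) = 0.5087
−0.123·log₂(0.123) = 0.3719
Sum ≈ 1.7773 → 1.777 bits.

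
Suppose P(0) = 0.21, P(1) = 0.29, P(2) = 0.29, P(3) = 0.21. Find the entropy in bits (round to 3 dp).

H = −Σ pᵢ log₂ pᵢ.
−0.21·log₂(0.21) = 0.4728
−0.29·log₂(0.29) = 0.5179
−0.29·log₂(0.29) = 0.5179
−0.21·log₂(0.21) = 0.4728
Sum ≈ 1.9815 → 1.981 bits.

1.981 bits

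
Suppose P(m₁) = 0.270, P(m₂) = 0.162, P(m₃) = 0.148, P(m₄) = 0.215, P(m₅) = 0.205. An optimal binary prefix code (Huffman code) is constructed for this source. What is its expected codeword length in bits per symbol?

Repeatedly combine the two least-probable nodes; the expected code length is the sum of the merged weights.
merge 37/250 + 81/500 → 31/100
merge 41/200 + 43/200 → 21/50
merge 27/100 + 31/100 → 29/50
merge 21/50 + 29/50 → 1
L = 31/100 + 21/50 + 29/50 + 1 = 231/100 = 2.31 bits/symbol.

2.31 bits/symbol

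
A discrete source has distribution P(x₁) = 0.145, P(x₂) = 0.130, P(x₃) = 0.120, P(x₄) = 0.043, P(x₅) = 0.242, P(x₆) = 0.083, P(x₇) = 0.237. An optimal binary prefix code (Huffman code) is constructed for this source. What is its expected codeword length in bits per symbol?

2.647 bits/symbol

Repeatedly combine the two least-probable nodes; the expected code length is the sum of the merged weights.
merge 43/1000 + 83/1000 → 63/500
merge 3/25 + 63/500 → 123/500
merge 13/100 + 29/200 → 11/40
merge 237/1000 + 121/500 → 479/1000
merge 123/500 + 11/40 → 521/1000
merge 479/1000 + 521/1000 → 1
L = 63/500 + 123/500 + 11/40 + 479/1000 + 521/1000 + 1 = 2647/1000 = 2.647 bits/symbol.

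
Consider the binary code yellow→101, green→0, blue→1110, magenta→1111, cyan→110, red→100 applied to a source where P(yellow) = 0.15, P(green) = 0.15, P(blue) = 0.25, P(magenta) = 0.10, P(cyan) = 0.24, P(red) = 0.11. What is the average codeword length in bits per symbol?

3.05 bits/symbol

L̄ = Σ pᵢ·ℓᵢ = 0.15·3 + 0.15·1 + 0.25·4 + 0.10·4 + 0.24·3 + 0.11·3 = 3.05 bits/symbol.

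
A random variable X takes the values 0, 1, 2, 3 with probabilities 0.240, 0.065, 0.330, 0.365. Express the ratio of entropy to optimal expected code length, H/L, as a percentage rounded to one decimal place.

93.2%

Entropy H = −Σ p log₂ p ≈ 1.8090 bits.
Huffman merges: 13/200+6/25→61/200; 61/200+33/100→127/200; 73/200+127/200→1. L = 97/50 ≈ 1.9400.
Efficiency = H/L = 1.8090/1.9400 = 93.2%.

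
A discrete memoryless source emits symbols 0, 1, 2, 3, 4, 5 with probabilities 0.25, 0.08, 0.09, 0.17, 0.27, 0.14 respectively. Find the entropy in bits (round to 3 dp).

2.446 bits

H = −Σ pᵢ log₂ pᵢ.
−0.25·log₂(0.25) = 0.5000
−0.08·log₂(0.08) = 0.2915
−0.09·log₂(0.09) = 0.3127
−0.17·log₂(0.17) = 0.4346
−0.27·log₂(0.27) = 0.5100
−0.14·log₂(0.14) = 0.3971
Sum ≈ 2.4459 → 2.446 bits.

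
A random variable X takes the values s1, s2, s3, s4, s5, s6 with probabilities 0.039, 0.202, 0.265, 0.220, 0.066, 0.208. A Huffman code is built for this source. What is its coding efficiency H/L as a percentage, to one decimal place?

98.1%

Entropy H = −Σ p log₂ p ≈ 2.3670 bits.
Huffman merges: 39/1000+33/500→21/200; 21/200+101/500→307/1000; 26/125+11/50→107/250; 53/200+307/1000→143/250; 107/250+143/250→1. L = 603/250 ≈ 2.4120.
Efficiency = H/L = 2.3670/2.4120 = 98.1%.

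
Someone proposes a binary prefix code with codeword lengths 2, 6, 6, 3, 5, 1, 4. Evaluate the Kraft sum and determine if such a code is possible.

With common denominator 2^6 = 64: Σ 2^(−ℓᵢ) = 16/64 + 1/64 + 1/64 + 8/64 + 2/64 + 32/64 + 4/64 = 64/64 = 1.
Kraft's inequality requires Σ ≤ 1; here Σ = 1 ≤ 1, so such a prefix code exists.

1; yes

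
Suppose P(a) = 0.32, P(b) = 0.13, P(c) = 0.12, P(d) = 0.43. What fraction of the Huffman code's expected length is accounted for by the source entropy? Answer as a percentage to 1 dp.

98.9%

Entropy H = −Σ p log₂ p ≈ 1.7993 bits.
Huffman merges: 3/25+13/100→1/4; 1/4+8/25→57/100; 43/100+57/100→1. L = 91/50 ≈ 1.8200.
Efficiency = H/L = 1.7993/1.8200 = 98.9%.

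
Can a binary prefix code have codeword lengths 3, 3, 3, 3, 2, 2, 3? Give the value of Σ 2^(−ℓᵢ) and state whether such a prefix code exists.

1.125; no

With common denominator 2^3 = 8: Σ 2^(−ℓᵢ) = 1/8 + 1/8 + 1/8 + 1/8 + 2/8 + 2/8 + 1/8 = 9/8 = 1.125.
Kraft's inequality requires Σ ≤ 1; here Σ = 1.125 > 1, so no such prefix code exists.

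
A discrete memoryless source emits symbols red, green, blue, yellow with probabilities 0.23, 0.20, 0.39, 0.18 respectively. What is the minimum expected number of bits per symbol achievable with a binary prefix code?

1.99 bits/symbol

Repeatedly combine the two least-probable nodes; the expected code length is the sum of the merged weights.
merge 9/50 + 1/5 → 19/50
merge 23/100 + 19/50 → 61/100
merge 39/100 + 61/100 → 1
L = 19/50 + 61/100 + 1 = 199/100 = 1.99 bits/symbol.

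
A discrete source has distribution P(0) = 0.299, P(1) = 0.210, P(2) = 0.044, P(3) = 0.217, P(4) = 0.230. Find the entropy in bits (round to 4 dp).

H = −Σ pᵢ log₂ pᵢ.
−0.299·log₂(0.299) = 0.5208
−0.210·log₂(0.210) = 0.4728
−0.044·log₂(0.044) = 0.1983
−0.217·log₂(0.217) = 0.4783
−0.230·log₂(0.230) = 0.4877
Sum ≈ 2.1579 → 2.1579 bits.

2.1579 bits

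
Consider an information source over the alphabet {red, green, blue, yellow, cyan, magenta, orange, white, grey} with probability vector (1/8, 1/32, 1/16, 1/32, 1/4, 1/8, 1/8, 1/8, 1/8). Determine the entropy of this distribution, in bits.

Each probability is a power of 1/2, so log₂(1/p) is an integer.
H = Σ p·log₂(1/p) = 1/8·3 + 1/32·5 + 1/16·4 + 1/32·5 + 1/4·2 + 1/8·3 + 1/8·3 + 1/8·3 + 1/8·3 = 2.9375 bits.

2.9375 bits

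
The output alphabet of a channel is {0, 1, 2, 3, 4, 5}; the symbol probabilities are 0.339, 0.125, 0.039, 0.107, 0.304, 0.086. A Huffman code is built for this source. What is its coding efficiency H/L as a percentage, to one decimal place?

95.8%

Entropy H = −Σ p log₂ p ≈ 2.2582 bits.
Huffman merges: 39/1000+43/500→1/8; 107/1000+1/8→29/125; 1/8+29/125→357/1000; 38/125+339/1000→643/1000; 357/1000+643/1000→1. L = 2357/1000 ≈ 2.3570.
Efficiency = H/L = 2.2582/2.3570 = 95.8%.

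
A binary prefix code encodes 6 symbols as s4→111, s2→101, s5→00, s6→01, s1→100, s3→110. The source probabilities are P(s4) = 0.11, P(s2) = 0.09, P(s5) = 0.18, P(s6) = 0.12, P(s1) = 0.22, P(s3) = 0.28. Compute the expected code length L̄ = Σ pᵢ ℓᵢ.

L̄ = Σ pᵢ·ℓᵢ = 0.11·3 + 0.09·3 + 0.18·2 + 0.12·2 + 0.22·3 + 0.28·3 = 2.7 bits/symbol.

2.7 bits/symbol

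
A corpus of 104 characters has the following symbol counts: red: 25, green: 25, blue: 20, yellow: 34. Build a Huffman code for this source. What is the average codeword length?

Probabilities are the counts divided by 104.
Repeatedly combine the two least-probable nodes; the expected code length is the sum of the merged weights.
merge 5/26 + 25/104 → 45/104
merge 25/104 + 17/52 → 59/104
merge 45/104 + 59/104 → 1
L = 45/104 + 59/104 + 1 = 2 bits/symbol.

2 bits/symbol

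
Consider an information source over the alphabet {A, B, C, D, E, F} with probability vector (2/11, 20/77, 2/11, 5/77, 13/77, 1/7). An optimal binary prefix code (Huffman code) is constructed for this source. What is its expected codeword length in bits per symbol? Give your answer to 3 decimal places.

Repeatedly combine the two least-probable nodes; the expected code length is the sum of the merged weights.
merge 5/77 + 1/7 → 16/77
merge 13/77 + 2/11 → 27/77
merge 2/11 + 16/77 → 30/77
merge 20/77 + 27/77 → 47/77
merge 30/77 + 47/77 → 1
L = 16/77 + 27/77 + 30/77 + 47/77 + 1 = 197/77 ≈ 2.558 bits/symbol.

2.558 bits/symbol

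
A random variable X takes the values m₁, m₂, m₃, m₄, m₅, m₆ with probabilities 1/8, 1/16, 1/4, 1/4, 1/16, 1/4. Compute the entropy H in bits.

Each probability is a power of 1/2, so log₂(1/p) is an integer.
H = Σ p·log₂(1/p) = 1/8·3 + 1/16·4 + 1/4·2 + 1/4·2 + 1/16·4 + 1/4·2 = 2.375 bits.

2.375 bits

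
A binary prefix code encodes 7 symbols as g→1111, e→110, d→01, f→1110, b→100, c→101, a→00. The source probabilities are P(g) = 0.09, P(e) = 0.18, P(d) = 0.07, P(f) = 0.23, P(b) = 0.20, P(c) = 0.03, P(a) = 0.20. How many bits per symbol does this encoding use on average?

3.05 bits/symbol

L̄ = Σ pᵢ·ℓᵢ = 0.09·4 + 0.18·3 + 0.07·2 + 0.23·4 + 0.20·3 + 0.03·3 + 0.20·2 = 3.05 bits/symbol.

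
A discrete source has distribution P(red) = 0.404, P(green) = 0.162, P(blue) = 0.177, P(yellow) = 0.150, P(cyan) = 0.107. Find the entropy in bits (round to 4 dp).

2.1514 bits

H = −Σ pᵢ log₂ pᵢ.
−0.404·log₂(0.404) = 0.5283
−0.162·log₂(0.162) = 0.4254
−0.177·log₂(0.177) = 0.4422
−0.150·log₂(0.150) = 0.4105
−0.107·log₂(0.107) = 0.3450
Sum ≈ 2.1514 → 2.1514 bits.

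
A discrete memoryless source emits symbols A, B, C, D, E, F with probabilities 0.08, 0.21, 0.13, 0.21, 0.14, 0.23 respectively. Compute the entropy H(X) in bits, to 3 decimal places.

H = −Σ pᵢ log₂ pᵢ.
−0.08·log₂(0.08) = 0.2915
−0.21·log₂(0.21) = 0.4728
−0.13·log₂(0.13) = 0.3826
−0.21·log₂(0.21) = 0.4728
−0.14·log₂(0.14) = 0.3971
−0.23·log₂(0.23) = 0.4877
Sum ≈ 2.5046 → 2.505 bits.

2.505 bits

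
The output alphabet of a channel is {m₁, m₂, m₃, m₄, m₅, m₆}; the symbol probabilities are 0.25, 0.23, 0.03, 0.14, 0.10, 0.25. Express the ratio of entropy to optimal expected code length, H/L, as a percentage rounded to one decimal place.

Entropy H = −Σ p log₂ p ≈ 2.3687 bits.
Huffman merges: 3/100+1/10→13/100; 13/100+7/50→27/100; 23/100+1/4→12/25; 1/4+27/100→13/25; 12/25+13/25→1. L = 12/5 ≈ 2.4000.
Efficiency = H/L = 2.3687/2.4000 = 98.7%.

98.7%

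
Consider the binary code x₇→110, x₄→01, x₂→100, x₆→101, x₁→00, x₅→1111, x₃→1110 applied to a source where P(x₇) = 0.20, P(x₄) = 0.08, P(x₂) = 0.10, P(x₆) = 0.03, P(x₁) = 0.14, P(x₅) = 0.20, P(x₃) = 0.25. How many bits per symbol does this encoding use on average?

3.23 bits/symbol

L̄ = Σ pᵢ·ℓᵢ = 0.20·3 + 0.08·2 + 0.10·3 + 0.03·3 + 0.14·2 + 0.20·4 + 0.25·4 = 3.23 bits/symbol.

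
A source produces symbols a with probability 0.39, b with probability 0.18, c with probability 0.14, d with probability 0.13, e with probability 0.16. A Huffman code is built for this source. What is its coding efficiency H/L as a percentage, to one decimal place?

98.1%

Entropy H = −Σ p log₂ p ≈ 2.1779 bits.
Huffman merges: 13/100+7/50→27/100; 4/25+9/50→17/50; 27/100+17/50→61/100; 39/100+61/100→1. L = 111/50 ≈ 2.2200.
Efficiency = H/L = 2.1779/2.2200 = 98.1%.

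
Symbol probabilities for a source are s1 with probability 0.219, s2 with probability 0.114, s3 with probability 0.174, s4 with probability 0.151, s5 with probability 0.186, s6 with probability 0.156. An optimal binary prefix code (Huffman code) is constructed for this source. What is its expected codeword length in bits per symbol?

Repeatedly combine the two least-probable nodes; the expected code length is the sum of the merged weights.
merge 57/500 + 151/1000 → 53/200
merge 39/250 + 87/500 → 33/100
merge 93/500 + 219/1000 → 81/200
merge 53/200 + 33/100 → 119/200
merge 81/200 + 119/200 → 1
L = 53/200 + 33/100 + 81/200 + 119/200 + 1 = 519/200 = 2.595 bits/symbol.

2.595 bits/symbol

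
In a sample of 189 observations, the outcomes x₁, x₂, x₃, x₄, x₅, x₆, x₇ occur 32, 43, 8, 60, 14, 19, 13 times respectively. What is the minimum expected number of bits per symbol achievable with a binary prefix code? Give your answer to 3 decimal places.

2.566 bits/symbol

Probabilities are the counts divided by 189.
Repeatedly combine the two least-probable nodes; the expected code length is the sum of the merged weights.
merge 8/189 + 13/189 → 1/9
merge 2/27 + 19/189 → 11/63
merge 1/9 + 32/189 → 53/189
merge 11/63 + 43/189 → 76/189
merge 53/189 + 20/63 → 113/189
merge 76/189 + 113/189 → 1
L = 1/9 + 11/63 + 53/189 + 76/189 + 113/189 + 1 = 485/189 ≈ 2.566 bits/symbol.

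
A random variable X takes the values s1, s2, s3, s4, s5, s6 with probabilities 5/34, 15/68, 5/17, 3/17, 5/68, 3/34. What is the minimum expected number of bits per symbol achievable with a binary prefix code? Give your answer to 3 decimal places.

2.471 bits/symbol

Repeatedly combine the two least-probable nodes; the expected code length is the sum of the merged weights.
merge 5/68 + 3/34 → 11/68
merge 5/34 + 11/68 → 21/68
merge 3/17 + 15/68 → 27/68
merge 5/17 + 21/68 → 41/68
merge 27/68 + 41/68 → 1
L = 11/68 + 21/68 + 27/68 + 41/68 + 1 = 42/17 ≈ 2.471 bits/symbol.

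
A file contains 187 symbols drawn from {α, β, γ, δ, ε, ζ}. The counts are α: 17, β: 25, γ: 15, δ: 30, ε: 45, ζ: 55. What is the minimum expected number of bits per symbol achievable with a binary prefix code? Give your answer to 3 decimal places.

Probabilities are the counts divided by 187.
Repeatedly combine the two least-probable nodes; the expected code length is the sum of the merged weights.
merge 15/187 + 1/11 → 32/187
merge 25/187 + 30/187 → 5/17
merge 32/187 + 45/187 → 7/17
merge 5/17 + 5/17 → 10/17
merge 7/17 + 10/17 → 1
L = 32/187 + 5/17 + 7/17 + 10/17 + 1 = 461/187 ≈ 2.465 bits/symbol.

2.465 bits/symbol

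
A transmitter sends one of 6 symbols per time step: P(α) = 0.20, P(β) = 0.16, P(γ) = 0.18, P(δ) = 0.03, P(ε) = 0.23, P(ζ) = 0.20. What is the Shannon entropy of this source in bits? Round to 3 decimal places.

H = −Σ pᵢ log₂ pᵢ.
−0.20·log₂(0.20) = 0.4644
−0.16·log₂(0.16) = 0.4230
−0.18·log₂(0.18) = 0.4453
−0.03·log₂(0.03) = 0.1518
−0.23·log₂(0.23) = 0.4877
−0.20·log₂(0.20) = 0.4644
Sum ≈ 2.4365 → 2.437 bits.

2.437 bits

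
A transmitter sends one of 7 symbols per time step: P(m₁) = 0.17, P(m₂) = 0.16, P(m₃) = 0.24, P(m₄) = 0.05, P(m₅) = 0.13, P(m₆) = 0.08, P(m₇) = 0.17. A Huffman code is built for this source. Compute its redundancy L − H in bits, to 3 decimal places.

Entropy H = −Σ p log₂ p ≈ 2.6766 bits.
Huffman merges: 1/20+2/25→13/100; 13/100+13/100→13/50; 4/25+17/100→33/100; 17/100+6/25→41/100; 13/50+33/100→59/100; 41/100+59/100→1. L = 68/25 ≈ 2.7200.
L − H = 2.7200 − 2.6766 = 0.043 bits.

0.043 bits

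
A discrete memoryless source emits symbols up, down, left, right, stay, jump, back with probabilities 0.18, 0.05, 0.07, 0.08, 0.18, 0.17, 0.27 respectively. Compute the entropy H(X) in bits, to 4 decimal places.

2.6114 bits

H = −Σ pᵢ log₂ pᵢ.
−0.18·log₂(0.18) = 0.4453
−0.05·log₂(0.05) = 0.2161
−0.07·log₂(0.07) = 0.2686
−0.08·log₂(0.08) = 0.2915
−0.18·log₂(0.18) = 0.4453
−0.17·log₂(0.17) = 0.4346
−0.27·log₂(0.27) = 0.5100
Sum ≈ 2.6114 → 2.6114 bits.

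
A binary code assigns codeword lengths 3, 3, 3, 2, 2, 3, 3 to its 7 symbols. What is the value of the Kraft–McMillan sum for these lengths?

1.125

With common denominator 2^3 = 8: Σ 2^(−ℓᵢ) = 1/8 + 1/8 + 1/8 + 2/8 + 2/8 + 1/8 + 1/8 = 9/8 = 1.125.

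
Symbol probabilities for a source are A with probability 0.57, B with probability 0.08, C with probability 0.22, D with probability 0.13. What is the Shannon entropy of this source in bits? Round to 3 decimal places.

1.617 bits

H = −Σ pᵢ log₂ pᵢ.
−0.57·log₂(0.57) = 0.4623
−0.08·log₂(0.08) = 0.2915
−0.22·log₂(0.22) = 0.4806
−0.13·log₂(0.13) = 0.3826
Sum ≈ 1.6170 → 1.617 bits.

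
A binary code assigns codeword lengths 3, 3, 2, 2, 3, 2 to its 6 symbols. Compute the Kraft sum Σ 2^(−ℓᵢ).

With common denominator 2^3 = 8: Σ 2^(−ℓᵢ) = 1/8 + 1/8 + 2/8 + 2/8 + 1/8 + 2/8 = 9/8 = 1.125.

1.125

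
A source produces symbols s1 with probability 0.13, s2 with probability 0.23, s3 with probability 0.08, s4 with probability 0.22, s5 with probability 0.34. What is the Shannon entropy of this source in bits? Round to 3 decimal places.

H = −Σ pᵢ log₂ pᵢ.
−0.13·log₂(0.13) = 0.3826
−0.23·log₂(0.23) = 0.4877
−0.08·log₂(0.08) = 0.2915
−0.22·log₂(0.22) = 0.4806
−0.34·log₂(0.34) = 0.5292
Sum ≈ 2.1716 → 2.172 bits.

2.172 bits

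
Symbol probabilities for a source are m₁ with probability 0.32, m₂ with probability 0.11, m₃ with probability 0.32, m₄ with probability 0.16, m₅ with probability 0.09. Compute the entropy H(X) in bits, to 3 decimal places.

H = −Σ pᵢ log₂ pᵢ.
−0.32·log₂(0.32) = 0.5260
−0.11·log₂(0.11) = 0.3503
−0.32·log₂(0.32) = 0.5260
−0.16·log₂(0.16) = 0.4230
−0.09·log₂(0.09) = 0.3127
Sum ≈ 2.1380 → 2.138 bits.

2.138 bits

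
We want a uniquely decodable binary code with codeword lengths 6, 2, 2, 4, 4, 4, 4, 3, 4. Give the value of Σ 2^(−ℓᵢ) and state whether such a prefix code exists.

0.953125; yes

With common denominator 2^6 = 64: Σ 2^(−ℓᵢ) = 1/64 + 16/64 + 16/64 + 4/64 + 4/64 + 4/64 + 4/64 + 8/64 + 4/64 = 61/64 = 0.953125.
Kraft's inequality requires Σ ≤ 1; here Σ = 0.953125 ≤ 1, so such a prefix code exists.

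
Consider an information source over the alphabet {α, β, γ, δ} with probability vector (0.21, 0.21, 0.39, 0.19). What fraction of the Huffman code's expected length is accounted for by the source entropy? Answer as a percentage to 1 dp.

Entropy H = −Σ p log₂ p ≈ 1.9307 bits.
Huffman merges: 19/100+21/100→2/5; 21/100+39/100→3/5; 2/5+3/5→1. L = 2 ≈ 2.0000.
Efficiency = H/L = 1.9307/2.0000 = 96.5%.

96.5%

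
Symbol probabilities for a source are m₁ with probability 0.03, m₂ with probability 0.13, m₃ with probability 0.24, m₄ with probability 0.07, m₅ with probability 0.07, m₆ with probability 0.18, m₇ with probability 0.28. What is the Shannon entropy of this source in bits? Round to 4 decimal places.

H = −Σ pᵢ log₂ pᵢ.
−0.03·log₂(0.03) = 0.1518
−0.13·log₂(0.13) = 0.3826
−0.24·log₂(0.24) = 0.4941
−0.07·log₂(0.07) = 0.2686
−0.07·log₂(0.07) = 0.2686
−0.18·log₂(0.18) = 0.4453
−0.28·log₂(0.28) = 0.5142
Sum ≈ 2.5252 → 2.5252 bits.

2.5252 bits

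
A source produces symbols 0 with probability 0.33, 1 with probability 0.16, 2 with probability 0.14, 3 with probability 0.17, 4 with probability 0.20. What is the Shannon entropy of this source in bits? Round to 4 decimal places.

H = −Σ pᵢ log₂ pᵢ.
−0.33·log₂(0.33) = 0.5278
−0.16·log₂(0.16) = 0.4230
−0.14·log₂(0.14) = 0.3971
−0.17·log₂(0.17) = 0.4346
−0.20·log₂(0.20) = 0.4644
Sum ≈ 2.2469 → 2.2469 bits.

2.2469 bits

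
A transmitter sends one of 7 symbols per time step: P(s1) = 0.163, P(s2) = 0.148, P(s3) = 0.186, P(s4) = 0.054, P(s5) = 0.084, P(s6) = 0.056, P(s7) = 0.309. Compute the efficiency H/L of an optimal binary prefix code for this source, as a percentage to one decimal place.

Entropy H = −Σ p log₂ p ≈ 2.5698 bits.
Huffman merges: 27/500+7/125→11/100; 21/250+11/100→97/500; 37/250+163/1000→311/1000; 93/500+97/500→19/50; 309/1000+311/1000→31/50; 19/50+31/50→1. L = 523/200 ≈ 2.6150.
Efficiency = H/L = 2.5698/2.6150 = 98.3%.

98.3%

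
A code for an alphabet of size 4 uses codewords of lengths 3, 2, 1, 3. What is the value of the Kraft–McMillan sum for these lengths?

With common denominator 2^3 = 8: Σ 2^(−ℓᵢ) = 1/8 + 2/8 + 4/8 + 1/8 = 8/8 = 1.

1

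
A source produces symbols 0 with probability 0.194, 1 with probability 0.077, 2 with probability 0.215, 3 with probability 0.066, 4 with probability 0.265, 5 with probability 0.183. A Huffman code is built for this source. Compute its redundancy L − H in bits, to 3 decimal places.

Entropy H = −Σ p log₂ p ≈ 2.4355 bits.
Huffman merges: 33/500+77/1000→143/1000; 143/1000+183/1000→163/500; 97/500+43/200→409/1000; 53/200+163/500→591/1000; 409/1000+591/1000→1. L = 2469/1000 ≈ 2.4690.
L − H = 2.4690 − 2.4355 = 0.034 bits.

0.034 bits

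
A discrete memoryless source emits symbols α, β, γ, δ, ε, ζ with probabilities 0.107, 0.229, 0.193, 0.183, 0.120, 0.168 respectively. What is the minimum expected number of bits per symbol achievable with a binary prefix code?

2.578 bits/symbol

Repeatedly combine the two least-probable nodes; the expected code length is the sum of the merged weights.
merge 107/1000 + 3/25 → 227/1000
merge 21/125 + 183/1000 → 351/1000
merge 193/1000 + 227/1000 → 21/50
merge 229/1000 + 351/1000 → 29/50
merge 21/50 + 29/50 → 1
L = 227/1000 + 351/1000 + 21/50 + 29/50 + 1 = 1289/500 = 2.578 bits/symbol.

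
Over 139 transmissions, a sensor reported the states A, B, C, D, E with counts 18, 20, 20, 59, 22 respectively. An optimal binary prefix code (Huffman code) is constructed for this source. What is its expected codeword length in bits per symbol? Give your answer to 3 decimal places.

Probabilities are the counts divided by 139.
Repeatedly combine the two least-probable nodes; the expected code length is the sum of the merged weights.
merge 18/139 + 20/139 → 38/139
merge 20/139 + 22/139 → 42/139
merge 38/139 + 42/139 → 80/139
merge 59/139 + 80/139 → 1
L = 38/139 + 42/139 + 80/139 + 1 = 299/139 ≈ 2.151 bits/symbol.

2.151 bits/symbol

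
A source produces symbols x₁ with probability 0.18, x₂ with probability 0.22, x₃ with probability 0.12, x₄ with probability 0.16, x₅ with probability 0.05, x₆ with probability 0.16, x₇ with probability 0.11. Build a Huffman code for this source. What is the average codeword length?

Repeatedly combine the two least-probable nodes; the expected code length is the sum of the merged weights.
merge 1/20 + 11/100 → 4/25
merge 3/25 + 4/25 → 7/25
merge 4/25 + 4/25 → 8/25
merge 9/50 + 11/50 → 2/5
merge 7/25 + 8/25 → 3/5
merge 2/5 + 3/5 → 1
L = 4/25 + 7/25 + 8/25 + 2/5 + 3/5 + 1 = 69/25 = 2.76 bits/symbol.

2.76 bits/symbol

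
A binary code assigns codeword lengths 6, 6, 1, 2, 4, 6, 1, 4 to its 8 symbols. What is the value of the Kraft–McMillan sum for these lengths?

1.421875

With common denominator 2^6 = 64: Σ 2^(−ℓᵢ) = 1/64 + 1/64 + 32/64 + 16/64 + 4/64 + 1/64 + 32/64 + 4/64 = 91/64 = 1.421875.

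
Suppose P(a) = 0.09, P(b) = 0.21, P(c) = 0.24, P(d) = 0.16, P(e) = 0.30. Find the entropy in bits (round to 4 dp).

2.2237 bits

H = −Σ pᵢ log₂ pᵢ.
−0.09·log₂(0.09) = 0.3127
−0.21·log₂(0.21) = 0.4728
−0.24·log₂(0.24) = 0.4941
−0.16·log₂(0.16) = 0.4230
−0.30·log₂(0.30) = 0.5211
Sum ≈ 2.2237 → 2.2237 bits.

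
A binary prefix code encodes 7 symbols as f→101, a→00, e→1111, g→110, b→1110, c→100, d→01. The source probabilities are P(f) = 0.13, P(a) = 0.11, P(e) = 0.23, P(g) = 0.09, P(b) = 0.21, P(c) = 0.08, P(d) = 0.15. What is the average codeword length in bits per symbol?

3.18 bits/symbol

L̄ = Σ pᵢ·ℓᵢ = 0.13·3 + 0.11·2 + 0.23·4 + 0.09·3 + 0.21·4 + 0.08·3 + 0.15·2 = 3.18 bits/symbol.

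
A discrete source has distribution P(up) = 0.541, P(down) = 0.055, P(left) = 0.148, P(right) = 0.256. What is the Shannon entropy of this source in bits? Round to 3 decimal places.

1.621 bits

H = −Σ pᵢ log₂ pᵢ.
−0.541·log₂(0.541) = 0.4795
−0.055·log₂(0.055) = 0.2301
−0.148·log₂(0.148) = 0.4079
−0.256·log₂(0.256) = 0.5032
Sum ≈ 1.6208 → 1.621 bits.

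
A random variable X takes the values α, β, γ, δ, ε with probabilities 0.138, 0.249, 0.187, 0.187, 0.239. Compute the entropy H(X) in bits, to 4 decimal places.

2.2919 bits

H = −Σ pᵢ log₂ pᵢ.
−0.138·log₂(0.138) = 0.3943
−0.249·log₂(0.249) = 0.4994
−0.187·log₂(0.187) = 0.4523
−0.187·log₂(0.187) = 0.4523
−0.239·log₂(0.239) = 0.4935
Sum ≈ 2.2919 → 2.2919 bits.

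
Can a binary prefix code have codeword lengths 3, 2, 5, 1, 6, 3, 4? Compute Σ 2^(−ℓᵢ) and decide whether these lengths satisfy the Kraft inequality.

1.109375; no

With common denominator 2^6 = 64: Σ 2^(−ℓᵢ) = 8/64 + 16/64 + 2/64 + 32/64 + 1/64 + 8/64 + 4/64 = 71/64 = 1.109375.
Kraft's inequality requires Σ ≤ 1; here Σ = 1.109375 > 1, so no such prefix code exists.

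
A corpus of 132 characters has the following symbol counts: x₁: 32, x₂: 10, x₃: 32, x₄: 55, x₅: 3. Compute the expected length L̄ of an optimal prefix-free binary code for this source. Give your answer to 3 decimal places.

2.023 bits/symbol

Probabilities are the counts divided by 132.
Repeatedly combine the two least-probable nodes; the expected code length is the sum of the merged weights.
merge 1/44 + 5/66 → 13/132
merge 13/132 + 8/33 → 15/44
merge 8/33 + 15/44 → 7/12
merge 5/12 + 7/12 → 1
L = 13/132 + 15/44 + 7/12 + 1 = 89/44 ≈ 2.023 bits/symbol.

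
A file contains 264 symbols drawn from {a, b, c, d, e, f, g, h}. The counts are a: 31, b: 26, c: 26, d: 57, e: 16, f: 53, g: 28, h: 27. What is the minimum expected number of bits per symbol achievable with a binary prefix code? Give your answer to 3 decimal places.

2.943 bits/symbol

Probabilities are the counts divided by 264.
Repeatedly combine the two least-probable nodes; the expected code length is the sum of the merged weights.
merge 2/33 + 13/132 → 7/44
merge 13/132 + 9/88 → 53/264
merge 7/66 + 31/264 → 59/264
merge 7/44 + 53/264 → 95/264
merge 53/264 + 19/88 → 5/12
merge 59/264 + 95/264 → 7/12
merge 5/12 + 7/12 → 1
L = 7/44 + 53/264 + 59/264 + 95/264 + 5/12 + 7/12 + 1 = 259/88 ≈ 2.943 bits/symbol.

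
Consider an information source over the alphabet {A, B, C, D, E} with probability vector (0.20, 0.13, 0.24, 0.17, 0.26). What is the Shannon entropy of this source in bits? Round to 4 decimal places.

H = −Σ pᵢ log₂ pᵢ.
−0.20·log₂(0.20) = 0.4644
−0.13·log₂(0.13) = 0.3826
−0.24·log₂(0.24) = 0.4941
−0.17·log₂(0.17) = 0.4346
−0.26·log₂(0.26) = 0.5053
Sum ≈ 2.2810 → 2.2810 bits.

2.2810 bits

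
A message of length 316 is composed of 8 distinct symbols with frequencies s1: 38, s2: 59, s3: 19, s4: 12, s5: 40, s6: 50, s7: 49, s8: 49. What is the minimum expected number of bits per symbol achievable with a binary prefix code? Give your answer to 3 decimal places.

Probabilities are the counts divided by 316.
Repeatedly combine the two least-probable nodes; the expected code length is the sum of the merged weights.
merge 3/79 + 19/316 → 31/316
merge 31/316 + 19/158 → 69/316
merge 10/79 + 49/316 → 89/316
merge 49/316 + 25/158 → 99/316
merge 59/316 + 69/316 → 32/79
merge 89/316 + 99/316 → 47/79
merge 32/79 + 47/79 → 1
L = 31/316 + 69/316 + 89/316 + 99/316 + 32/79 + 47/79 + 1 = 230/79 ≈ 2.911 bits/symbol.

2.911 bits/symbol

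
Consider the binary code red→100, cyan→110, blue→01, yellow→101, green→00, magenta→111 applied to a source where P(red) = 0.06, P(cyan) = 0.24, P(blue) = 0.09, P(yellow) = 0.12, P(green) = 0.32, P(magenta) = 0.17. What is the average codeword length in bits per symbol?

L̄ = Σ pᵢ·ℓᵢ = 0.06·3 + 0.24·3 + 0.09·2 + 0.12·3 + 0.32·2 + 0.17·3 = 2.59 bits/symbol.

2.59 bits/symbol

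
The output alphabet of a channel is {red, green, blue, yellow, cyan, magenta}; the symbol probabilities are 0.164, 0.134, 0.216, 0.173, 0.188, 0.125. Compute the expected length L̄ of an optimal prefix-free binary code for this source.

2.596 bits/symbol

Repeatedly combine the two least-probable nodes; the expected code length is the sum of the merged weights.
merge 1/8 + 67/500 → 259/1000
merge 41/250 + 173/1000 → 337/1000
merge 47/250 + 27/125 → 101/250
merge 259/1000 + 337/1000 → 149/250
merge 101/250 + 149/250 → 1
L = 259/1000 + 337/1000 + 101/250 + 149/250 + 1 = 649/250 = 2.596 bits/symbol.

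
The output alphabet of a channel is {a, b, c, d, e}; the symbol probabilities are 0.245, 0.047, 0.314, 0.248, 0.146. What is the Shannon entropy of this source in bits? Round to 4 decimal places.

2.1334 bits

H = −Σ pᵢ log₂ pᵢ.
−0.245·log₂(0.245) = 0.4971
−0.047·log₂(0.047) = 0.2073
−0.314·log₂(0.314) = 0.5247
−0.248·log₂(0.248) = 0.4989
−0.146·log₂(0.146) = 0.4053
Sum ≈ 2.1334 → 2.1334 bits.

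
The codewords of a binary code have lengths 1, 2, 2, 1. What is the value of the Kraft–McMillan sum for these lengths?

1.5

With common denominator 2^2 = 4: Σ 2^(−ℓᵢ) = 2/4 + 1/4 + 1/4 + 2/4 = 6/4 = 1.5.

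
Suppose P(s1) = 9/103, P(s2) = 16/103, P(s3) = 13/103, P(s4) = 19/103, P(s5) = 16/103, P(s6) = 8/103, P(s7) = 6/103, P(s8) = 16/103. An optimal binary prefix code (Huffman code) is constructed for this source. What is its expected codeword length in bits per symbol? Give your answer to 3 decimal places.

Repeatedly combine the two least-probable nodes; the expected code length is the sum of the merged weights.
merge 6/103 + 8/103 → 14/103
merge 9/103 + 13/103 → 22/103
merge 14/103 + 16/103 → 30/103
merge 16/103 + 16/103 → 32/103
merge 19/103 + 22/103 → 41/103
merge 30/103 + 32/103 → 62/103
merge 41/103 + 62/103 → 1
L = 14/103 + 22/103 + 30/103 + 32/103 + 41/103 + 62/103 + 1 = 304/103 ≈ 2.951 bits/symbol.

2.951 bits/symbol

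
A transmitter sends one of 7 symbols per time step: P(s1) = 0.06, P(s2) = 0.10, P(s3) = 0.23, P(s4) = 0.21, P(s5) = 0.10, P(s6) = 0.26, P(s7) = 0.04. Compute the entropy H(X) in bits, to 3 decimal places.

H = −Σ pᵢ log₂ pᵢ.
−0.06·log₂(0.06) = 0.2435
−0.10·log₂(0.10) = 0.3322
−0.23·log₂(0.23) = 0.4877
−0.21·log₂(0.21) = 0.4728
−0.10·log₂(0.10) = 0.3322
−0.26·log₂(0.26) = 0.5053
−0.04·log₂(0.04) = 0.1858
Sum ≈ 2.5595 → 2.559 bits.

2.559 bits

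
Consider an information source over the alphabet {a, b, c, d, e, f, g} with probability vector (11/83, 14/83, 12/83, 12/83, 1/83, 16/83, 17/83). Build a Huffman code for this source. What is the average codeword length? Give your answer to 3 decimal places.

2.747 bits/symbol

Repeatedly combine the two least-probable nodes; the expected code length is the sum of the merged weights.
merge 1/83 + 11/83 → 12/83
merge 12/83 + 12/83 → 24/83
merge 12/83 + 14/83 → 26/83
merge 16/83 + 17/83 → 33/83
merge 24/83 + 26/83 → 50/83
merge 33/83 + 50/83 → 1
L = 12/83 + 24/83 + 26/83 + 33/83 + 50/83 + 1 = 228/83 ≈ 2.747 bits/symbol.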